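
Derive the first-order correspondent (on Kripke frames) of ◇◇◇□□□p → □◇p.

∀x ∀y ∀z ((xR³y ∧ xRz) → ∃w (yR³w ∧ zRw))

This is a Sahlqvist (Geach-type) schema ◇^3□^3p → □^1◇^1p.
First-order correspondent: ∀x ∀y ∀z ((xR³y ∧ xRz) → ∃w (yR³w ∧ zRw)).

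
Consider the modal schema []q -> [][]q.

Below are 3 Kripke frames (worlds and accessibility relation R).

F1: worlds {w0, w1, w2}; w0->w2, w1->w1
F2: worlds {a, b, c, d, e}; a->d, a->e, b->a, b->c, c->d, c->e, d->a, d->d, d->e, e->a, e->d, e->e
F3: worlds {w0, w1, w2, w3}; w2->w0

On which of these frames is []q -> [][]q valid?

F1, F3

Frame correspondent (Sahlqvist): forall x forall y forall z (Rxy & Ryz -> Rxz) — i.e. transitivity.
F1: ✓.
F2: fails — Rbc and Rcd but not Rbd.
F3: ✓.
Valid on: F1, F3.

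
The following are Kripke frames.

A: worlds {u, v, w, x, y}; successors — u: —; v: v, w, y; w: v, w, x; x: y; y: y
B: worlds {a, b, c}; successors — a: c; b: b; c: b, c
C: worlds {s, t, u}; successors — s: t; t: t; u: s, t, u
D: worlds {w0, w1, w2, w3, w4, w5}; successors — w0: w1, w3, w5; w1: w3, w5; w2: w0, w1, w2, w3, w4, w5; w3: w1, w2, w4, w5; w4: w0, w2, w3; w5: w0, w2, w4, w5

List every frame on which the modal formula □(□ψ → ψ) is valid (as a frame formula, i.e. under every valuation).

B

Frame correspondent (Sahlqvist): ∀x ∀y (Rxy → Ryy) — i.e. shift-reflexivity.
A: fails — Rwx but not Rxx.
B: holds.
C: fails — Rus but not Rss.
D: fails — Rw3w1 but not Rw1w1.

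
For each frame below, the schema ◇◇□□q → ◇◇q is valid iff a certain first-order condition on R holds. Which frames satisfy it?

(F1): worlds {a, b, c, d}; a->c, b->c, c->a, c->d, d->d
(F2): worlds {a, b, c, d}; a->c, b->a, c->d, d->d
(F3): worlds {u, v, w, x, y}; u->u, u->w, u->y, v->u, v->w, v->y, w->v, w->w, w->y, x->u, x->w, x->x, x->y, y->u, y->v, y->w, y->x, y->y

This is the axiom for a generalized confluence (Geach) condition; its first-order frame correspondent is ∀x ∀y (xR²y → ∃w (yR²w ∧ xR²w)).
(F1): ✓.
(F2): fails — bR²c but no w with cR²w and bR²w.
(F3): ✓.

(F1), (F3)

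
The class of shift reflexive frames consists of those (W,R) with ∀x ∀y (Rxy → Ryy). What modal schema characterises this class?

This is shift-reflexivity; the standard corresponding axiom is T□: □(□ψ → ψ).

□(□ψ → ψ)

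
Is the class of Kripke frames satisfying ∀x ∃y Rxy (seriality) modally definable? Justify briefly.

The condition is seriality. A defining modal formula is □p → ◇p.

Definable; □p → ◇p defines it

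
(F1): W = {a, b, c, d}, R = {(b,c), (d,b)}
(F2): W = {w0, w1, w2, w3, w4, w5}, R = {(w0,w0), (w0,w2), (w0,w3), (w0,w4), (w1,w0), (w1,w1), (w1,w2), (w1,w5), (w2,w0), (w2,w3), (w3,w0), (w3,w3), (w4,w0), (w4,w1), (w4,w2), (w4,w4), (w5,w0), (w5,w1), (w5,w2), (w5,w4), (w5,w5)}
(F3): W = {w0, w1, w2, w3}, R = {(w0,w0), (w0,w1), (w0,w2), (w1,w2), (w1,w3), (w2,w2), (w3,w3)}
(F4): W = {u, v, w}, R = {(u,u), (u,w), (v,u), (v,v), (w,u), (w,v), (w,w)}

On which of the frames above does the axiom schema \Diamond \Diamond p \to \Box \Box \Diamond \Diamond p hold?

(F4)

Frame correspondent (Sahlqvist): \forall x \forall y \forall z ((x R^2 y \wedge x R^2 z) \to \exists w (y = w \wedge z R^2 w)) — i.e. a generalized confluence (Geach) condition.
(F1): fails — dR²c, dR²c but no w with c=w and cR²w.
(F2): fails — w0R²w1, w0R²w2 but no w with w1=w and w2R²w.
(F3): fails — w0R²w0, w0R²w1 but no w with w0=w and w1R²w.
(F4): condition met.
Valid on: (F4).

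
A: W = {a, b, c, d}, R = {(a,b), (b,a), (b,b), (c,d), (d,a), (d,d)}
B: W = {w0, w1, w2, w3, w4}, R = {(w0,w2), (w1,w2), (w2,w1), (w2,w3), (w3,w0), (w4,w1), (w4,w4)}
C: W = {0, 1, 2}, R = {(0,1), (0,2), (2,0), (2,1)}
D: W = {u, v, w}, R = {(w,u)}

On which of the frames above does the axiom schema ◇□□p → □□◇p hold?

A, D

This is the axiom for a generalized confluence (Geach) condition; its first-order frame correspondent is ∀x ∀y ∀z ((xRy ∧ xR²z) → ∃w (yR²w ∧ zRw)).
A: holds.
B: fails — w2Rw1, w2R²w0 but no w with w1R²w and w0Rw.
C: fails — 0R1, 0R²0 but no w with 1R²w and 0Rw.
D: holds.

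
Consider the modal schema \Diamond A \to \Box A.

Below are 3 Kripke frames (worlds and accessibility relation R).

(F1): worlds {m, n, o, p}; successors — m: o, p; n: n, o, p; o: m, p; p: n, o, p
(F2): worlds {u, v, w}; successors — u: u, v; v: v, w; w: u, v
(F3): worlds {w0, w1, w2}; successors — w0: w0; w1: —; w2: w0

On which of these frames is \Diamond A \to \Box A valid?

(F3)

This is the axiom for partial functionality; its first-order frame correspondent is \forall x \forall y \forall z (Rxy \wedge Rxz \to y = z).
(F1): fails — m sees both o and p.
(F2): fails — u sees both u and v.
(F3): holds.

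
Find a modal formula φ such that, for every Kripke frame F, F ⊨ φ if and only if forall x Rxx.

A defining formula is □s → s (the T axiom).
Suppose □s→s is valid. At any x set V(s)={w : Rxw}. Then □s holds at x, so s holds at x, i.e. Rxx.

□s → s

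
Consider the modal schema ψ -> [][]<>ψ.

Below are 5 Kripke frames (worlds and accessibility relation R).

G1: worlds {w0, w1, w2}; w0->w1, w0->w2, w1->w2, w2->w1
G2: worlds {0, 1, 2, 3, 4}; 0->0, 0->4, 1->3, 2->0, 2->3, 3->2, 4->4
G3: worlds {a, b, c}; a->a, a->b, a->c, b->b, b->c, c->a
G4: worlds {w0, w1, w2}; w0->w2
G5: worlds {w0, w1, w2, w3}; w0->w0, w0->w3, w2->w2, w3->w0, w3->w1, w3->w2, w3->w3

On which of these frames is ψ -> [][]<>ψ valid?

This is the axiom for a generalized confluence (Geach) condition; its first-order frame correspondent is forall x forall z (x R^2 z -> exists w (x = w & zRw)).
G1: fails — w0R²w1 but no w with w0=w and w1Rw.
G2: fails — 0R²4 but no w with 0=w and 4Rw.
G3: fails — aR²b but no w with a=w and bRw.
G4: ✓.
G5: fails — w0R²w1 but no w with w0=w and w1Rw.

G4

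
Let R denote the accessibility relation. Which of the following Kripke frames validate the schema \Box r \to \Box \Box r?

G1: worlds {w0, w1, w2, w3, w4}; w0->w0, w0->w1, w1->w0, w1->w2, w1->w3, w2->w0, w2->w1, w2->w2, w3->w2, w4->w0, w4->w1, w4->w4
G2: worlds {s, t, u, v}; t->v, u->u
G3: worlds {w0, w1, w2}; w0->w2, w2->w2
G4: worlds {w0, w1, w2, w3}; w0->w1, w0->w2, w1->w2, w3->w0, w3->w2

The schema corresponds to transitivity: \forall x \forall y \forall z (Rxy \wedge Ryz \to Rxz).
G1: fails — Rw1w2 and Rw2w1 but not Rw1w1.
G2: satisfies the condition.
G3: satisfies the condition.
G4: fails — Rw3w0 and Rw0w1 but not Rw3w1.
Valid on: G2, G3.

G2, G3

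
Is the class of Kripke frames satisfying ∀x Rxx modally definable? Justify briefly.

Yes — defined by □p → p

The condition is reflexivity. A defining modal formula is □p → p.
Suppose □p→p is valid. At any x set V(p)={w : Rxw}. Then □p holds at x, so p holds at x, i.e. Rxx.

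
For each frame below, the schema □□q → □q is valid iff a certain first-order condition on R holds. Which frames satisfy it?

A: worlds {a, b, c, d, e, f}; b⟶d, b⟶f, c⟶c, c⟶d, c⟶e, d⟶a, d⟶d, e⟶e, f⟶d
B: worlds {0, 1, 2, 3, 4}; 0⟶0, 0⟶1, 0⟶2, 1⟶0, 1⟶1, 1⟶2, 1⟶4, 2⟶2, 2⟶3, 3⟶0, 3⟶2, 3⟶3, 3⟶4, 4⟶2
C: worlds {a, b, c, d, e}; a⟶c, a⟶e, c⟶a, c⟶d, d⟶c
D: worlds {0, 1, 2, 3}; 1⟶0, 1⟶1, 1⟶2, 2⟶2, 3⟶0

B

This is the axiom for density; its first-order frame correspondent is ∀x ∀y (Rxy → ∃z (Rxz ∧ Rzy)).
A: fails — Rbf but no z with Rbz and Rzf.
B: satisfies the condition.
C: fails — Rcd but no z with Rcz and Rzd.
D: fails — R30 but no z with R3z and Rz0.
Valid on: B.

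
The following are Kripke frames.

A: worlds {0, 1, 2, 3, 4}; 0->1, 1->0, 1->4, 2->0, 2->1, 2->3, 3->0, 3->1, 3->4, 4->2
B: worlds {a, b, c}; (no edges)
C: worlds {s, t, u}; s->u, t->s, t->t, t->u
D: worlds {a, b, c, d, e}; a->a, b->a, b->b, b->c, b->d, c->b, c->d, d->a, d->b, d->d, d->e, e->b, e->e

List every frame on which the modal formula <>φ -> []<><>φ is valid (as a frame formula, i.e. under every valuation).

B

Frame correspondent (Sahlqvist): forall x forall y forall z ((xRy & xRz) -> exists w (y = w & z R^2 w)) — i.e. a generalized confluence (Geach) condition.
A: fails — 1R4, 1R4 but no w with 4=w and 4R²w.
B: condition met.
C: fails — sRu, sRu but no w with u=w and uR²w.
D: fails — bRb, bRa but no w with b=w and aR²w.
Valid on: B.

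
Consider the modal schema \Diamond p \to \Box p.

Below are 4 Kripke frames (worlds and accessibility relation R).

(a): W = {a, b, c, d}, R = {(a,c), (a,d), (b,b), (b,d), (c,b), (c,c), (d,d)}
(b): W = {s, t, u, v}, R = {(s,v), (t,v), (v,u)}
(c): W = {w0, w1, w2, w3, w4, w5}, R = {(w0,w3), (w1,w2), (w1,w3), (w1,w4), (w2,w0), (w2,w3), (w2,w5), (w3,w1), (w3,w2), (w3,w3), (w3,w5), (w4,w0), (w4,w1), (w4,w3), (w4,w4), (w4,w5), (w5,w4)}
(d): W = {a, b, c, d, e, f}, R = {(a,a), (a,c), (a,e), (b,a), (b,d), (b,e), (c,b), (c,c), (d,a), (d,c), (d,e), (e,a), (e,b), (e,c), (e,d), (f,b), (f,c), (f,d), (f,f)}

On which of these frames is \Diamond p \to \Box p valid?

(b)

This is the axiom for partial functionality; its first-order frame correspondent is \forall x \forall y \forall z (Rxy \wedge Rxz \to y = z).
(a): fails — a sees both c and d.
(b): condition met.
(c): fails — w1 sees both w2 and w3.
(d): fails — a sees both a and c.
Valid on: (b).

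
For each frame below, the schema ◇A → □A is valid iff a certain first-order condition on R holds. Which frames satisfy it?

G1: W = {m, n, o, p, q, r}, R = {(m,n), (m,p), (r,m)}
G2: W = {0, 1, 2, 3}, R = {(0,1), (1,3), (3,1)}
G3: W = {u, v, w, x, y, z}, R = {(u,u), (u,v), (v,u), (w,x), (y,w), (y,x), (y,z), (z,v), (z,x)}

Frame correspondent (Sahlqvist): ∀x ∀y ∀z (Rxy ∧ Rxz → y = z) — i.e. partial functionality.
G1: fails — m sees both n and p.
G2: holds.
G3: fails — u sees both u and v.

G2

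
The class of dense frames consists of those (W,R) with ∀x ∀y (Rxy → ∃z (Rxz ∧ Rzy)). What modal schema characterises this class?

This is density; the standard corresponding axiom is C4: □□ψ → □ψ.
Suppose □□ψ→□ψ is valid. Take Rxy and set V(ψ)={w : xR²w}. Then □□ψ at x, so □ψ at x, so ψ at y, i.e. ∃z(Rxz∧Rzy).

□□ψ → □ψ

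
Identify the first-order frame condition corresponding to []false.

This is the Ver axiom.
It corresponds to emptiness of R: forall x forall y ~Rxy.

Emptiness of R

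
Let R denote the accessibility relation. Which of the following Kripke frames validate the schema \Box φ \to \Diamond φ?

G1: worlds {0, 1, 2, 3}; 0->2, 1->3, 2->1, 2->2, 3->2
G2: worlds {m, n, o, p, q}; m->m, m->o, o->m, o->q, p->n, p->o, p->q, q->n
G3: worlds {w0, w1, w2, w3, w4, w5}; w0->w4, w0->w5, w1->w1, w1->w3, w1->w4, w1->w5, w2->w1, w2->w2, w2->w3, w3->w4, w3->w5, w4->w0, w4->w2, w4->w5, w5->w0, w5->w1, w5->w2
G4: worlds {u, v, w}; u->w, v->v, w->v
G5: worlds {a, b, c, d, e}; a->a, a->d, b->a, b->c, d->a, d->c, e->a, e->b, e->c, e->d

G1, G3, G4

The schema corresponds to seriality: \forall x \exists y Rxy.
G1: satisfies the condition.
G2: fails — world n has no successor.
G3: satisfies the condition.
G4: satisfies the condition.
G5: fails — world c has no successor.
Valid on: G1, G3, G4.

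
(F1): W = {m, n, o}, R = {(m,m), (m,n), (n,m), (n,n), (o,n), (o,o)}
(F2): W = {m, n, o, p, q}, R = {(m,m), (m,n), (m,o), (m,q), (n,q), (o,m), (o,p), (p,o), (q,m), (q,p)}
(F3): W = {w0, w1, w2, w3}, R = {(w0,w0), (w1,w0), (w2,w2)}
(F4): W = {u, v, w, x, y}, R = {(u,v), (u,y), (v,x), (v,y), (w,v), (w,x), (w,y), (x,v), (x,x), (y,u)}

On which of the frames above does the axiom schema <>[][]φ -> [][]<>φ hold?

(F1), (F3)

Frame correspondent (Sahlqvist): forall x forall y forall z ((xRy & x R^2 z) -> exists w (y R^2 w & zRw)) — i.e. a generalized confluence (Geach) condition.
(F1): ✓.
(F2): fails — mRn, mR²n but no w with nR²w and nRw.
(F3): ✓.
(F4): fails — uRy, uR²y but no t with yR²t and yRt.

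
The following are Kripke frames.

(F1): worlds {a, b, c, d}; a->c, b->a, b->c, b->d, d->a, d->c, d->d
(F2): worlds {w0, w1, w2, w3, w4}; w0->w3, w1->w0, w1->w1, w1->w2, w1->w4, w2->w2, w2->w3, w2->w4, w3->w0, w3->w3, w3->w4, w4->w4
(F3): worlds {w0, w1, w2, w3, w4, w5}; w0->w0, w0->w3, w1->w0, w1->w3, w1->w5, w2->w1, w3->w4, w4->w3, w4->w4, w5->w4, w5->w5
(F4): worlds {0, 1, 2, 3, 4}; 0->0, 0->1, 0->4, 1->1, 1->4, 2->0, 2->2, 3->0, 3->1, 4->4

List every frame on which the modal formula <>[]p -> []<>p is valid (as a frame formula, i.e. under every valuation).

This is the axiom for convergence; its first-order frame correspondent is forall x forall y forall z (Rxy & Rxz -> exists w (Ryw & Rzw)).
(F1): fails — Rac and Rac but c and c have no common successor.
(F2): fails — Rw1w1 and Rw1w0 but w1 and w0 have no common successor.
(F3): fails — Rw0w0 and Rw0w3 but w0 and w3 have no common successor.
(F4): satisfies the condition.
Valid on: (F4).

(F4)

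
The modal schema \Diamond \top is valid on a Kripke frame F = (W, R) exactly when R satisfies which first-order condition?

This is a form of the D axiom.
Its frame correspondent is seriality — \forall x \exists y Rxy.

seriality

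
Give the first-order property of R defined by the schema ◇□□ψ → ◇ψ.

This is a Sahlqvist (Geach-type) schema ◇^1□^2ψ → □^0◇^1ψ.
Minimal-valuation argument: fix x; take any y with xR^1y and any z with xR^0z. Set V(ψ) to the set of worlds R-reachable from y in exactly 2 steps. Then □^2ψ holds at y, so the antecedent holds at x; validity forces ◇^1ψ at z, giving a w with zR^1w and yR^2w.
First-order correspondent: ∀x ∀y (xRy → ∃w (yR²w ∧ xRw)).

∀x ∀y (xRy → ∃w (yR²w ∧ xRw))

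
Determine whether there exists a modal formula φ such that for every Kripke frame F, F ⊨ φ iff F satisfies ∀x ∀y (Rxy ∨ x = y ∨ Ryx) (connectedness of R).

Not definable by any modal formula

Modal frame validity is preserved under disjoint unions.
Take 2 disjoint single-world reflexive frames: each is trivially connected, but their disjoint union has 2 worlds with no edge between distinct components, so it is not connected.
Hence connectedness of R is not modally definable.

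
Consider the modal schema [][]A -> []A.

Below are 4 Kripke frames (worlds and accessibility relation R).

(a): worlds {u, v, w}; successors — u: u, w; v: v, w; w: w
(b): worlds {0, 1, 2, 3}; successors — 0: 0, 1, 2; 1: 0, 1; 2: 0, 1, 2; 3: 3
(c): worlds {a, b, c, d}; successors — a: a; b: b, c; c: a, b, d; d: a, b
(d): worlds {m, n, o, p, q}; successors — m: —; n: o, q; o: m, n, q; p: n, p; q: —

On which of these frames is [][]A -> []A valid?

Frame correspondent (Sahlqvist): forall x forall y (Rxy -> exists z (Rxz & Rzy)) — i.e. density.
(a): satisfies the condition.
(b): satisfies the condition.
(c): fails — Rcd but no z with Rcz and Rzd.
(d): fails — Rom but no z with Roz and Rzm.

(a), (b)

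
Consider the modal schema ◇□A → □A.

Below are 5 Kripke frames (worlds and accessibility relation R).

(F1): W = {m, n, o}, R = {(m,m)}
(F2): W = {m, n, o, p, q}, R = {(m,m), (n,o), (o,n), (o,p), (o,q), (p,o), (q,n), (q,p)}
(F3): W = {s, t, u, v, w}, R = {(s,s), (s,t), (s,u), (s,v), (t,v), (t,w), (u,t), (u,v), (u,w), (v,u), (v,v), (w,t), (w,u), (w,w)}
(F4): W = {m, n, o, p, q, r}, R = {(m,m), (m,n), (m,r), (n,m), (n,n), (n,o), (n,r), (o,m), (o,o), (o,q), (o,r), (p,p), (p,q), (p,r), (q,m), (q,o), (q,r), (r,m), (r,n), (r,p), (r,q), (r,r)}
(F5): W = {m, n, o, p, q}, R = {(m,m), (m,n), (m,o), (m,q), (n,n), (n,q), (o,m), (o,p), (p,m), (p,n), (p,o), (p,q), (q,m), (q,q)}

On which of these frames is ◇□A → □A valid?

(F1)

This is the axiom for the Euclidean property; its first-order frame correspondent is ∀x ∀y ∀z (Rxy ∧ Rxz → Ryz).
(F1): ✓.
(F2): fails — Rno and Rno but not Roo.
(F3): fails — Rsv and Rss but not Rvs.
(F4): fails — Rnm and Rno but not Rmo.
(F5): fails — Rmo and Rmo but not Roo.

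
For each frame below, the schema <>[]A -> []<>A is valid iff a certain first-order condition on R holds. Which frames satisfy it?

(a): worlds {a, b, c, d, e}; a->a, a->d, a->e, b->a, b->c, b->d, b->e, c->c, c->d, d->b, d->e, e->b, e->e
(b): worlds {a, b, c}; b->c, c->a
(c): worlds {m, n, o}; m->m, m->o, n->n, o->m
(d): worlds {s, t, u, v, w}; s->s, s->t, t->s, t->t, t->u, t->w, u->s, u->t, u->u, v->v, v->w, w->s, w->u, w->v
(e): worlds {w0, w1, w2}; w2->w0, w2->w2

The schema corresponds to convergence: forall x forall y forall z (Rxy & Rxz -> exists w (Ryw & Rzw)).
(a): fails — Rbc and Rbe but c and e have no common successor.
(b): fails — Rca and Rca but a and a have no common successor.
(c): satisfies the condition.
(d): fails — Rwu and Rwv but u and v have no common successor.
(e): fails — Rw2w0 and Rw2w0 but w0 and w0 have no common successor.

(c)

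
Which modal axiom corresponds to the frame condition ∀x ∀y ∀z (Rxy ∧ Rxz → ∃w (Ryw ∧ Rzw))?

◇□q → □◇q

This is convergence; the standard corresponding axiom is .2: ◇□q → □◇q.
Suppose ◇□q→□◇q is valid. Take Rxy, Rxz and set V(q)={w : Ryw}. Then □q at y so ◇□q at x, so □◇q at x, so ◇q at z, giving w with Rzw and Ryw.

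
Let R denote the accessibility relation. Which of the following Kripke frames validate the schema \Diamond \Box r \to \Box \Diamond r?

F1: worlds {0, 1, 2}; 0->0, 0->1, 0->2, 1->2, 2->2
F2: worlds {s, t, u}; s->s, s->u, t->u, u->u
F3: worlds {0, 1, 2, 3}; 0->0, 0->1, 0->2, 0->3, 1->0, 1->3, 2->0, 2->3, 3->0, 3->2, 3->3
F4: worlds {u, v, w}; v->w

F1, F2, F3

The schema corresponds to convergence: \forall x \forall y \forall z (Rxy \wedge Rxz \to \exists w (Ryw \wedge Rzw)).
F1: condition met.
F2: condition met.
F3: condition met.
F4: fails — Rvw and Rvw but w and w have no common successor.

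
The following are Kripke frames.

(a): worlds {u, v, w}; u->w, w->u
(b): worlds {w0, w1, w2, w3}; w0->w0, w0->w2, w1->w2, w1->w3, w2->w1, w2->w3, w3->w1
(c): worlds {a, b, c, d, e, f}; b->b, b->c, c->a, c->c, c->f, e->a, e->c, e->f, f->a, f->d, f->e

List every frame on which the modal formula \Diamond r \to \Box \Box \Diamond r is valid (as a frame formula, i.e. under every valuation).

The schema corresponds to a generalized confluence (Geach) condition: \forall x \forall y \forall z ((xRy \wedge x R^2 z) \to \exists w (y = w \wedge zRw)).
(a): ✓.
(b): fails — w0Rw0, w0R²w1 but no w with w0=w and w1Rw.
(c): fails — bRb, bR²a but no w with b=w and aRw.
Valid on: (a).

(a)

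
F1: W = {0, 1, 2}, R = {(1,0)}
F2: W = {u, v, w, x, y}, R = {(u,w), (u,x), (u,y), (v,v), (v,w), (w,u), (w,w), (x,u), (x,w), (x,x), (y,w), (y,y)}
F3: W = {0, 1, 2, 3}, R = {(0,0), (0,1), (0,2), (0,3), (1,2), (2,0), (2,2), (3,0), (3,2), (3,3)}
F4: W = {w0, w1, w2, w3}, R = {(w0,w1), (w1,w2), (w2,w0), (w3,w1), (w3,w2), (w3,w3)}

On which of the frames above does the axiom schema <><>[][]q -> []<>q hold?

The schema corresponds to a generalized confluence (Geach) condition: forall x forall y forall z ((x R^2 y & xRz) -> exists w (y R^2 w & zRw)).
F1: condition met.
F2: condition met.
F3: condition met.
F4: fails — w0R²w2, w0Rw1 but no w with w2R²w and w1Rw.
Valid on: F1, F2, F3.

F1, F2, F3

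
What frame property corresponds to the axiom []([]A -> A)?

Shift-reflexivity

This is the T□ axiom.
Its frame correspondent is shift-reflexivity — forall x forall y (Rxy -> Ryy).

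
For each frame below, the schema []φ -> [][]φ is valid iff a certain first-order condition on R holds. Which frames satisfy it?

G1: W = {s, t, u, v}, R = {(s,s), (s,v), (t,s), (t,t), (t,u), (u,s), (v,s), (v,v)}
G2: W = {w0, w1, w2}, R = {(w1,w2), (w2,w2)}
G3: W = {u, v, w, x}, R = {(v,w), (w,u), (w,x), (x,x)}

G2

The schema corresponds to transitivity: forall x forall y forall z (Rxy & Ryz -> Rxz).
G1: fails — Rus and Rsv but not Ruv.
G2: condition met.
G3: fails — Rvw and Rwu but not Rvu.
Valid on: G2.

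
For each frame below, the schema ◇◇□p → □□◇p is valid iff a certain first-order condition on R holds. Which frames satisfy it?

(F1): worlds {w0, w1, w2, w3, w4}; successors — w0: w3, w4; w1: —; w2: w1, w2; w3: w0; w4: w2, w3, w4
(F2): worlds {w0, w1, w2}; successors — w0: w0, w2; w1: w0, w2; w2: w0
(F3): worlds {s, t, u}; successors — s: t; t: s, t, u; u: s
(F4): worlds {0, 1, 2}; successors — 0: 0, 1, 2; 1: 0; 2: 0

(F2), (F4)

The schema corresponds to a generalized confluence (Geach) condition: ∀x ∀y ∀z ((xR²y ∧ xR²z) → ∃w (yRw ∧ zRw)).
(F1): fails — w0R²w0, w0R²w2 but no w with w0Rw and w2Rw.
(F2): satisfies the condition.
(F3): fails — sR²s, sR²u but no w with sRw and uRw.
(F4): satisfies the condition.
Valid on: (F2), (F4).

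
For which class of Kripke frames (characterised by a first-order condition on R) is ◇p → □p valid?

Suppose ◇p→□p is valid. Take Rxy, Rxz and set V(p)={y}. Then ◇p at x, so □p at x, so p at z, i.e. z=y.
The converse is a direct semantic check.
Frame condition: ∀x ∀y ∀z (Rxy ∧ Rxz → y = z).

partial functionality: ∀x ∀y ∀z (Rxy ∧ Rxz → y = z)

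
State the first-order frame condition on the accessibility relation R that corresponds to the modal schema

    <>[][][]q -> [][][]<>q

This is a Sahlqvist (Geach-type) schema ◇^1□^3q → □^3◇^1q.
Minimal-valuation argument: fix x; take any y with xR^1y and any z with xR^3z. Set V(q) to the set of worlds R-reachable from y in exactly 3 steps. Then □^3q holds at y, so the antecedent holds at x; validity forces ◇^1q at z, giving a w with zR^1w and yR^3w.
First-order correspondent: forall x forall y forall z ((xRy & x R^3 z) -> exists w (y R^3 w & zRw)).

forall x forall y forall z ((xRy & x R^3 z) -> exists w (y R^3 w & zRw))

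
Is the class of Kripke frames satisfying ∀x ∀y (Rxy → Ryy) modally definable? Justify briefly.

Definable; □(□r → r) defines it

The condition is shift-reflexivity. A defining modal formula is □(□r → r).
Suppose □(□r→r) is valid. Take Rxy and set V(r)={w : Ryw}. Then at y, □r holds; since □(□r→r) at x, □r→r at y, so r at y, i.e. Ryy.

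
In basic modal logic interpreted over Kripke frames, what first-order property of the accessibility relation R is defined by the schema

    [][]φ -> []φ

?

density

Suppose □□φ→□φ is valid. Take Rxy and set V(φ)={w : xR²w}. Then □□φ at x, so □φ at x, so φ at y, i.e. ∃z(Rxz∧Rzy).
The converse is a direct semantic check.
Frame condition: forall x forall y (Rxy -> exists z (Rxz & Rzy)).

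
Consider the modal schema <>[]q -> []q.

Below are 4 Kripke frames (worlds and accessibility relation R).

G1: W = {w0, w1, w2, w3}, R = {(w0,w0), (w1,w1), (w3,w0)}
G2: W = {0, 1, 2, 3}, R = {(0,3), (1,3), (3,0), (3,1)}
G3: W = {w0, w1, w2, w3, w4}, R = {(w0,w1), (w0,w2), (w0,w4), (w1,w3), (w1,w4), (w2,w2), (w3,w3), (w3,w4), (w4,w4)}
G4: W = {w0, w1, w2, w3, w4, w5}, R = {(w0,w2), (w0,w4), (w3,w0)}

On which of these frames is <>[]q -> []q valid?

G1

This is the axiom for the Euclidean property; its first-order frame correspondent is forall x forall y forall z (Rxy & Rxz -> Ryz).
G1: satisfies the condition.
G2: fails — R03 and R03 but not R33.
G3: fails — Rw0w4 and Rw0w1 but not Rw4w1.
G4: fails — Rw0w2 and Rw0w2 but not Rw2w2.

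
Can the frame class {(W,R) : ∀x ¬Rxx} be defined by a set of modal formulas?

Any modally definable frame class is closed under surjective bounded morphisms.
The 5-cycle (worlds 0,1,2,3,4 with 0→1→2→3→4→0) is irreflexive, and the map sending every world to a single reflexive point • is a surjective bounded morphism (forth: every edge maps to (•,•); back: every world has a successor). So any modal formula valid on the 5-cycle is also valid on the reflexive point, which is not irreflexive.
So the class is not modally definable.

No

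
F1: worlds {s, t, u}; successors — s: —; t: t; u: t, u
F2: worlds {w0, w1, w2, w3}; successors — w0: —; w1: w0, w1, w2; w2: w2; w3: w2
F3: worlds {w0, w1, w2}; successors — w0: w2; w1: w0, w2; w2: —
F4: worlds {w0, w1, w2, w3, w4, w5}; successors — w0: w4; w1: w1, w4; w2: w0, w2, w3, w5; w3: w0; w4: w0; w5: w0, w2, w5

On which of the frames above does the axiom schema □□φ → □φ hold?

F1, F2

The schema corresponds to density: ∀x ∀y (Rxy → ∃z (Rxz ∧ Rzy)).
F1: condition met.
F2: condition met.
F3: fails — Rw0w2 but no z with Rw0z and Rzw2.
F4: fails — Rw0w4 but no z with Rw0z and Rzw4.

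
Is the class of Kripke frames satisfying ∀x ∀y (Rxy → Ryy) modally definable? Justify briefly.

Definable; □(□p → p) defines it

This is a Sahlqvist condition; the T□ axiom □(□p → p) defines it.
Suppose □(□p→p) is valid. Take Rxy and set V(p)={w : Ryw}. Then at y, □p holds; since □(□p→p) at x, □p→p at y, so p at y, i.e. Ryy.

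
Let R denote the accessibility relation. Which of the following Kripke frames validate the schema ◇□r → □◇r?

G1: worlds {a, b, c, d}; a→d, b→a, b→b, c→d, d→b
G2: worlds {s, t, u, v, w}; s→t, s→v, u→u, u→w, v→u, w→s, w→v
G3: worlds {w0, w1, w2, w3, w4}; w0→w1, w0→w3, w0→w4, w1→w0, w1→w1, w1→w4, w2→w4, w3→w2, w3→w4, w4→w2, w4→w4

G3

This is the axiom for convergence; its first-order frame correspondent is ∀x ∀y ∀z (Rxy ∧ Rxz → ∃w (Ryw ∧ Rzw)).
G1: fails — Rbb and Rba but b and a have no common successor.
G2: fails — Rsv and Rst but v and t have no common successor.
G3: holds.
Valid on: G3.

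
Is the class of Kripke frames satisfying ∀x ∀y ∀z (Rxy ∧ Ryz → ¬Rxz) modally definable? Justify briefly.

Modal frame validity is preserved under surjective bounded morphisms.
The 3-cycle (worlds s,t,u with s→t→u→s) is intransitive. Mapping every world to a single reflexive point • is a surjective bounded morphism; the reflexive point is not intransitive (R••∧R•• but R••).
Hence intransitivity is not modally definable.

No — not modally definable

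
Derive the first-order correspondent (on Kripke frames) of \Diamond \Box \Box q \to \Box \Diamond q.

\forall x \forall y \forall z ((xRy \wedge xRz) \to \exists w (y R^2 w \wedge zRw))

This is a Sahlqvist (Geach-type) schema ◇^1□^2q → □^1◇^1q.
Minimal-valuation argument: fix x; take any y with xR^1y and any z with xR^1z. Set V(q) to the set of worlds R-reachable from y in exactly 2 steps. Then □^2q holds at y, so the antecedent holds at x; validity forces ◇^1q at z, giving a w with zR^1w and yR^2w.
First-order correspondent: \forall x \forall y \forall z ((xRy \wedge xRz) \to \exists w (y R^2 w \wedge zRw)).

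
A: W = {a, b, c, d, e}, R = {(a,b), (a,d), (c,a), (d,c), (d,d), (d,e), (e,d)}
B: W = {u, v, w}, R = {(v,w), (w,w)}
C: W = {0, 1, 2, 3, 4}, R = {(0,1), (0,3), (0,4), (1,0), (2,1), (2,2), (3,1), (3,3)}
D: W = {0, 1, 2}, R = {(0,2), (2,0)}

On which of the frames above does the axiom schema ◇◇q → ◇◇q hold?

A, B, C, D

This is the axiom for a generalized confluence (Geach) condition; its first-order frame correspondent is ∀x ∀y (xR²y → ∃w (y = w ∧ xR²w)).
A: condition met.
B: condition met.
C: condition met.
D: condition met.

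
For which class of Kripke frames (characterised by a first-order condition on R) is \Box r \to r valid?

Reflexivity

Suppose □r→r is valid. At any x set V(r)={w : Rxw}. Then □r holds at x, so r holds at x, i.e. Rxx.
Conversely, any frame satisfying \forall x Rxx validates the schema.
Frame condition: \forall x Rxx.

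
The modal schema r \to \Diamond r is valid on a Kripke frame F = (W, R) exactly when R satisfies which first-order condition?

This is frame-equivalent to □r → r (substitute ¬r for r and contrapose).
Suppose □r→r is valid. At any x set V(r)={w : Rxw}. Then □r holds at x, so r holds at x, i.e. Rxx.

Reflexivity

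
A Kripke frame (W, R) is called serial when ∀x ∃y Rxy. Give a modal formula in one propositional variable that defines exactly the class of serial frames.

□p → ◇p

The condition is seriality. The D schema □p → ◇p defines it.
Suppose □p→◇p is valid. At any x set V(p)=W. Then □p at x, so ◇p at x, so x has a successor.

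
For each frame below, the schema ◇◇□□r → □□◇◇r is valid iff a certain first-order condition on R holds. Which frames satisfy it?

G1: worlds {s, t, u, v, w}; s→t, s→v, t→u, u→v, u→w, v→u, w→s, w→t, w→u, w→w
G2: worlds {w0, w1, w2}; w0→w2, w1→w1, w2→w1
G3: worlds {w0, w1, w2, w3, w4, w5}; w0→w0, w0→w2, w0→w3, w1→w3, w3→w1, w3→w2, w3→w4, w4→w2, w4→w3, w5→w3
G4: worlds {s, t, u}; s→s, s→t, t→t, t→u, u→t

This is the axiom for a generalized confluence (Geach) condition; its first-order frame correspondent is ∀x ∀y ∀z ((xR²y ∧ xR²z) → ∃w (yR²w ∧ zR²w)).
G1: fails — uR²s, uR²t but no w* with sR²w* and tR²w*.
G2: satisfies the condition.
G3: fails — w0R²w0, w0R²w2 but no w with w0R²w and w2R²w.
G4: satisfies the condition.
Valid on: G2, G4.

G2, G4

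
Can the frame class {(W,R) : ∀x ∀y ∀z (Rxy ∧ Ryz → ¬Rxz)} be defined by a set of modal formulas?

Any modally definable frame class is closed under surjective bounded morphisms.
The 3-cycle (worlds 0,1,2 with 0→1→2→0) is intransitive. Mapping every world to a single reflexive point • is a surjective bounded morphism; the reflexive point is not intransitive (R••∧R•• but R••).
So no modal formula (or set of formulas) defines exactly the intransitive frames.

No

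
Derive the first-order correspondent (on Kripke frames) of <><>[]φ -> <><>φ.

This is a Sahlqvist (Geach-type) schema ◇^2□^1φ → □^0◇^2φ.
Minimal-valuation argument: fix x; take any y with xR^2y and any z with xR^0z. Set V(φ) to the set of worlds R-reachable from y in exactly 1 step. Then □^1φ holds at y, so the antecedent holds at x; validity forces ◇^2φ at z, giving a w with zR^2w and yR^1w.
First-order correspondent: forall x forall y (x R^2 y -> exists w (yRw & x R^2 w)).

forall x forall y (x R^2 y -> exists w (yRw & x R^2 w))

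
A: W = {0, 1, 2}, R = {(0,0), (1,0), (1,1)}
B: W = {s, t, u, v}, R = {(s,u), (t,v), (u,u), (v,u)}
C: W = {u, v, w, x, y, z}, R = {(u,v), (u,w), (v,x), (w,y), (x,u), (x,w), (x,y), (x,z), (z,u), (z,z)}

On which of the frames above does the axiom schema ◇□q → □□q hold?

B

This is the axiom for a generalized confluence (Geach) condition; its first-order frame correspondent is ∀x ∀y ∀z ((xRy ∧ xR²z) → ∃w (yRw ∧ z = w)).
A: fails — 1R0, 1R²1 but no w with 0Rw and 1=w.
B: ✓.
C: fails — uRv, uR²y but no t with vRt and y=t.
Valid on: B.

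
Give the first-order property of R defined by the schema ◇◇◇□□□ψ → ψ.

∀x ∀y (xR³y → ∃w (yR³w ∧ x = w))

This is a Sahlqvist (Geach-type) schema ◇^3□^3ψ → □^0◇^0ψ.
First-order correspondent: ∀x ∀y (xR³y → ∃w (yR³w ∧ x = w)).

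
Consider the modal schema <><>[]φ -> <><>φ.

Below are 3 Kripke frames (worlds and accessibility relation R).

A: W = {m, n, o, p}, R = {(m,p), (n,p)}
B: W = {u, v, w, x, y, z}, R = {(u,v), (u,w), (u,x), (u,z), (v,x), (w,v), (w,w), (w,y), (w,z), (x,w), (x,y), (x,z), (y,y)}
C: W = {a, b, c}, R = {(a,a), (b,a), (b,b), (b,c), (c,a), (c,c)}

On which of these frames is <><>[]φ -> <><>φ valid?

A, C

The schema corresponds to a generalized confluence (Geach) condition: forall x forall y (x R^2 y -> exists w (yRw & x R^2 w)).
A: holds.
B: fails — uR²z but no t with zRt and uR²t.
C: holds.
Valid on: A, C.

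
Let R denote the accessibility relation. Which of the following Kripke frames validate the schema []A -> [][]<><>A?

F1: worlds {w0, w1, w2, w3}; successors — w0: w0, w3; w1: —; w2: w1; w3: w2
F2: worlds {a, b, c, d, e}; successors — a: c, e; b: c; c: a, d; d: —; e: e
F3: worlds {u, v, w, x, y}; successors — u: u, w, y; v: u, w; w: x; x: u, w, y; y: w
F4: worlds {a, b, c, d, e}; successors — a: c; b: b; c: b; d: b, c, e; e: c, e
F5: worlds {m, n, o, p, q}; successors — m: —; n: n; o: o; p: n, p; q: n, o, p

The schema corresponds to a generalized confluence (Geach) condition: forall x forall z (x R^2 z -> exists w (xRw & z R^2 w)).
F1: fails — w0R²w2 but no w with w0Rw and w2R²w.
F2: fails — aR²d but no w with aRw and dR²w.
F3: fails — uR²y but no t with uRt and yR²t.
F4: fails — aR²b but no w with aRw and bR²w.
F5: satisfies the condition.
Valid on: F5.

F5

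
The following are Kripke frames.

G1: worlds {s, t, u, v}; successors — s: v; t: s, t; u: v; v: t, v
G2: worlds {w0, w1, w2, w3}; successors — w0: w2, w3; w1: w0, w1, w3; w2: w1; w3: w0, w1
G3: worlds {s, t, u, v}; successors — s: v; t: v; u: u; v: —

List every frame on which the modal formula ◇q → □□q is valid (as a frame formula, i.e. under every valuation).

G3

The schema corresponds to a generalized confluence (Geach) condition: ∀x ∀y ∀z ((xRy ∧ xR²z) → ∃w (y = w ∧ z = w)).
G1: fails — sRv, sR²t but v ≠ t.
G2: fails — w0Rw2, w0R²w0 but w2 ≠ w0.
G3: condition met.
Valid on: G3.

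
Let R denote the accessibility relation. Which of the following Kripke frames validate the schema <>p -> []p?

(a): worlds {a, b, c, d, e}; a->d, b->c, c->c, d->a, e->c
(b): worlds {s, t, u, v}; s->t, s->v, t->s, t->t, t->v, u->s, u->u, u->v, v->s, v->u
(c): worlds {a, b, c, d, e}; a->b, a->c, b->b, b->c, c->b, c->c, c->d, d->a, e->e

(a)

The schema corresponds to partial functionality: forall x forall y forall z (Rxy & Rxz -> y = z).
(a): condition met.
(b): fails — s sees both t and v.
(c): fails — a sees both b and c.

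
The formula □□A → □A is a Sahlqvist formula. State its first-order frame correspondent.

Suppose □□A→□A is valid. Take Rxy and set V(A)={w : xR²w}. Then □□A at x, so □A at x, so A at y, i.e. ∃z(Rxz∧Rzy).

density: ∀x ∀y (Rxy → ∃z (Rxz ∧ Rzy))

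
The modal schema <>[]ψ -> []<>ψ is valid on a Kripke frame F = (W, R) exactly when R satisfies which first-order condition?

This schema is the .2 axiom.
Its frame correspondent is convergence — forall x forall y forall z (Rxy & Rxz -> exists w (Ryw & Rzw)).

convergence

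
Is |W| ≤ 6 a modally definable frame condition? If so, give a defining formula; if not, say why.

Not modally definable

Modal frame validity is preserved under disjoint unions.
Any modal formula valid on each of 7 disjoint one-world frames is valid on their disjoint union (validity is preserved under disjoint unions). Each one-world frame has |W|=1≤6, but the union has |W|=7.
So the class is not modally definable.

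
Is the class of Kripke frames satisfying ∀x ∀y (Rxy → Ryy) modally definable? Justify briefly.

Yes: it is shift-reflexivity, defined by the T□ schema □(□p → p).
Suppose □(□p→p) is valid. Take Rxy and set V(p)={w : Ryw}. Then at y, □p holds; since □(□p→p) at x, □p→p at y, so p at y, i.e. Ryy.

Yes, by □(□p → p)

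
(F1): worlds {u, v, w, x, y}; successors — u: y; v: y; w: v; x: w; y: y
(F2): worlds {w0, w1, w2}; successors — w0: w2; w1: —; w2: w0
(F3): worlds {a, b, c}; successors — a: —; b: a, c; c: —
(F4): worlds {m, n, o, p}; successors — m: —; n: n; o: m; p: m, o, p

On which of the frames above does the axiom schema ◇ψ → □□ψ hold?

The schema corresponds to a generalized confluence (Geach) condition: ∀x ∀y ∀z ((xRy ∧ xR²z) → ∃w (y = w ∧ z = w)).
(F1): fails — wRv, wR²y but v ≠ y.
(F2): fails — w0Rw2, w0R²w0 but w2 ≠ w0.
(F3): condition met.
(F4): fails — pRm, pR²o but m ≠ o.

(F3)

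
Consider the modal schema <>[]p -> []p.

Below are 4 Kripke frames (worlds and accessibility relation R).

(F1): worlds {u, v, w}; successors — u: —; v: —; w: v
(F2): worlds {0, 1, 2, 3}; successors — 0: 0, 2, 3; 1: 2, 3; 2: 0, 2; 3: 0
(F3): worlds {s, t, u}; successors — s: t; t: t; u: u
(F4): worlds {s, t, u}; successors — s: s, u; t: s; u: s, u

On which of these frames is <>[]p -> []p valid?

The schema corresponds to the Euclidean property: forall x forall y forall z (Rxy & Rxz -> Ryz).
(F1): fails — Rwv and Rwv but not Rvv.
(F2): fails — R02 and R03 but not R23.
(F3): condition met.
(F4): condition met.
Valid on: (F3), (F4).

(F3), (F4)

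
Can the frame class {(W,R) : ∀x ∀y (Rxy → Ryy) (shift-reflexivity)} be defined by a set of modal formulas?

Definable; □(□r → r) defines it

The condition is shift-reflexivity. A defining modal formula is □(□r → r).
Suppose □(□r→r) is valid. Take Rxy and set V(r)={w : Ryw}. Then at y, □r holds; since □(□r→r) at x, □r→r at y, so r at y, i.e. Ryy.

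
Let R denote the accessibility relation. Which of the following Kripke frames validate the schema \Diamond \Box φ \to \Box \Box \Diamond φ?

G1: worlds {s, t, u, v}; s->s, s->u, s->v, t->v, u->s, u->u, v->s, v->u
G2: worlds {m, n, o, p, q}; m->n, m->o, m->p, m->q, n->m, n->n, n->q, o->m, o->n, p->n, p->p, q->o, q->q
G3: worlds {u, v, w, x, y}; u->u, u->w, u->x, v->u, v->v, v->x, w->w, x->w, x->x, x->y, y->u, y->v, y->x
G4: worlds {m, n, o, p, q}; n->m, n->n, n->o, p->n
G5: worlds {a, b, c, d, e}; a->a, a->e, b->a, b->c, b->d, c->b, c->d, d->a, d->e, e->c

This is the axiom for a generalized confluence (Geach) condition; its first-order frame correspondent is \forall x \forall y \forall z ((xRy \wedge x R^2 z) \to \exists w (yRw \wedge zRw)).
G1: holds.
G2: fails — mRo, mR²q but no w with oRw and qRw.
G3: fails — uRw, uR²y but no t with wRt and yRt.
G4: fails — nRm, nR²m but no w with mRw and mRw.
G5: fails — aRa, aR²c but no w with aRw and cRw.
Valid on: G1.

G1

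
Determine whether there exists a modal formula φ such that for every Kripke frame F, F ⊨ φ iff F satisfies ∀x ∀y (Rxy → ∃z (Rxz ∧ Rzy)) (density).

Yes — defined by □□q → □q

This is a Sahlqvist condition; the C4 axiom □□q → □q defines it.
Suppose □□q→□q is valid. Take Rxy and set V(q)={w : xR²w}. Then □□q at x, so □q at x, so q at y, i.e. ∃z(Rxz∧Rzy).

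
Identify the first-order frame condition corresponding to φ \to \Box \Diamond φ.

This is the B axiom.
It corresponds to symmetry: \forall x \forall y (Rxy \to Ryx).

Symmetry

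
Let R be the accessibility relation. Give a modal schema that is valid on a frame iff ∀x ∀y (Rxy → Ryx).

The condition is symmetry. The B schema r → □◇r defines it.
Suppose r→□◇r is valid. Take Rxy and set V(r)={x}. Then r at x, so □◇r at x, so ◇r at y, so some z with Ryz has r; z=x, i.e. Ryx.

r → □◇r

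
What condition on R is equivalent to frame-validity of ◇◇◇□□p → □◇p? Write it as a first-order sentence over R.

This is a Sahlqvist (Geach-type) schema ◇^3□^2p → □^1◇^1p.
Minimal-valuation argument: fix x; take any y with xR^3y and any z with xR^1z. Set V(p) to the set of worlds R-reachable from y in exactly 2 steps. Then □^2p holds at y, so the antecedent holds at x; validity forces ◇^1p at z, giving a w with zR^1w and yR^2w.
First-order correspondent: ∀x ∀y ∀z ((xR³y ∧ xRz) → ∃w (yR²w ∧ zRw)).

∀x ∀y ∀z ((xR³y ∧ xRz) → ∃w (yR²w ∧ zRw))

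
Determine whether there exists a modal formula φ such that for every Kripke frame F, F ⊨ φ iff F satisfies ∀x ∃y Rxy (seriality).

Yes: it is seriality, defined by the D schema □q → ◇q.

Definable; □q → ◇q defines it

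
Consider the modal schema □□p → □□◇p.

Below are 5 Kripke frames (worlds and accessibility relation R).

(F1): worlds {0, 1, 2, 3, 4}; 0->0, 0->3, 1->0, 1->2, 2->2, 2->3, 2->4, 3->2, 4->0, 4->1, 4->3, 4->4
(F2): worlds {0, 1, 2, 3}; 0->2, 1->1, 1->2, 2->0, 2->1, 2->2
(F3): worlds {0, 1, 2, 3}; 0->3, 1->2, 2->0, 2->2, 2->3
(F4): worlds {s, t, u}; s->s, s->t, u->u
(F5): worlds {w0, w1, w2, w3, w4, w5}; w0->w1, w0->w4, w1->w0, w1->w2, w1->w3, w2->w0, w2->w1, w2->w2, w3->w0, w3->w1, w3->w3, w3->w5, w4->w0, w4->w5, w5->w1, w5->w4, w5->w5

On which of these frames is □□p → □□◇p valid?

(F1), (F2)

The schema corresponds to a generalized confluence (Geach) condition: ∀x ∀z (xR²z → ∃w (xR²w ∧ zRw)).
(F1): satisfies the condition.
(F2): satisfies the condition.
(F3): fails — 1R²3 but no w with 1R²w and 3Rw.
(F4): fails — sR²t but no w with sR²w and tRw.
(F5): fails — w0R²w0 but no w with w0R²w and w0Rw.
Valid on: (F1), (F2).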